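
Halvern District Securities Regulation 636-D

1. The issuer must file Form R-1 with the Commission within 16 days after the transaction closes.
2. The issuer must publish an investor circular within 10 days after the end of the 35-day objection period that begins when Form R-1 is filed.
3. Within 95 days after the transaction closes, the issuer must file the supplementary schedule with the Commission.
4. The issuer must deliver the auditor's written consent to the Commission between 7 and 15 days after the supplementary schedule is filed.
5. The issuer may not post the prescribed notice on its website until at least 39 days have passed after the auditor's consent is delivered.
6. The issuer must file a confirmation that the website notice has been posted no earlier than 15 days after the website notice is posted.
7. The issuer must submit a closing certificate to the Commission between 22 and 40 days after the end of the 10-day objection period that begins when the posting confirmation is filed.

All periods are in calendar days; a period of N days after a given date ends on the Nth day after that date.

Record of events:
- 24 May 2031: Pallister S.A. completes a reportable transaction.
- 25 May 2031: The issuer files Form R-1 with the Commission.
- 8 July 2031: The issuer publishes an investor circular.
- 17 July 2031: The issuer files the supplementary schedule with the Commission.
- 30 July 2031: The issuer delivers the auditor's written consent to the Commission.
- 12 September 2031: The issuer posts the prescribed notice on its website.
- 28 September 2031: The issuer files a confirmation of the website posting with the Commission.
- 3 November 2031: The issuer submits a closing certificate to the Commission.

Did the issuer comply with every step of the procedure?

Step 1: 16 days after 24 May 2031 (when the transaction closes) is 9 June 2031; 25 May 2031 is within that limit.
Step 2: 10 days after 29 June 2031 (end of the 35-day objection period, which began when Form R-1 is filed on 25 May 2031) is 9 July 2031; done 8 July 2031 — timely.
Step 3: 95 days after 24 May 2031 (when the transaction closes) is 27 August 2031; completed 17 July 2031, before the deadline.
Step 4: the window is 7–15 days after 17 July 2031 (when the supplementary schedule is filed), so 24 July 2031 through 1 August 2031; done 30 July 2031, which is between those dates.
Step 5: the earliest permitted date is 39 days after 30 July 2031 (when the auditor's consent is delivered), i.e. 7 September 2031; done 12 September 2031, after the minimum wait.
Step 6: the earliest permitted date is 15 days after 12 September 2031 (when the website notice is posted), i.e. 27 September 2031; done 28 September 2031, after the minimum wait.
Step 7: the window is 22–40 days after 8 October 2031 (end of the 10-day objection period, which began when the posting confirmation is filed on 28 September 2031), so 30 October 2031 through 17 November 2031; done 3 November 2031, which is between those dates.

Yes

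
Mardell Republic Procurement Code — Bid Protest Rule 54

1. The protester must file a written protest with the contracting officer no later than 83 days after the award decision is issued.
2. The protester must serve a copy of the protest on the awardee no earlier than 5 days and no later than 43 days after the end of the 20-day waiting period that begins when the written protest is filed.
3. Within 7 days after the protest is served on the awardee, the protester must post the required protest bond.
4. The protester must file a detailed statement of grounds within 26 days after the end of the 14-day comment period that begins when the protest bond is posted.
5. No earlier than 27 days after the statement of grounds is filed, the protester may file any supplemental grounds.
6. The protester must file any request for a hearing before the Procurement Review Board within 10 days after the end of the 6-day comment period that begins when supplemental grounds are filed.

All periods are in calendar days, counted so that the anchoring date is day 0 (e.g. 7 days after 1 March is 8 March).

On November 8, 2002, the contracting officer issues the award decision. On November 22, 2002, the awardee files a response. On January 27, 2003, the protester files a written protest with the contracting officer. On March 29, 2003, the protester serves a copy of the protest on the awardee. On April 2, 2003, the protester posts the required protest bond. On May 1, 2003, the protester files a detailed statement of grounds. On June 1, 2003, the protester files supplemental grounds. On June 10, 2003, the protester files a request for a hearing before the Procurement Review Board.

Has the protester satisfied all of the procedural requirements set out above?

(1) due by November 8, 2002 + 83 days = January 30, 2003; January 27, 2003 is within that limit.
(2) the permitted window runs from February 16, 2003 + 5 = February 21, 2003 to February 16, 2003 + 43 = March 31, 2003; done March 29, 2003, which is between those dates.
(3) due by March 29, 2003 + 7 days = April 5, 2003; completed April 2, 2003, before the deadline.
(4) due by April 16, 2003 + 26 days = May 12, 2003; done May 1, 2003 — timely.
(5) permitted from May 1, 2003 + 27 days = May 28, 2003 onward; done June 1, 2003, after the minimum wait.
(6) due by June 7, 2003 + 10 days = June 17, 2003; June 10, 2003 is within that limit.

Yes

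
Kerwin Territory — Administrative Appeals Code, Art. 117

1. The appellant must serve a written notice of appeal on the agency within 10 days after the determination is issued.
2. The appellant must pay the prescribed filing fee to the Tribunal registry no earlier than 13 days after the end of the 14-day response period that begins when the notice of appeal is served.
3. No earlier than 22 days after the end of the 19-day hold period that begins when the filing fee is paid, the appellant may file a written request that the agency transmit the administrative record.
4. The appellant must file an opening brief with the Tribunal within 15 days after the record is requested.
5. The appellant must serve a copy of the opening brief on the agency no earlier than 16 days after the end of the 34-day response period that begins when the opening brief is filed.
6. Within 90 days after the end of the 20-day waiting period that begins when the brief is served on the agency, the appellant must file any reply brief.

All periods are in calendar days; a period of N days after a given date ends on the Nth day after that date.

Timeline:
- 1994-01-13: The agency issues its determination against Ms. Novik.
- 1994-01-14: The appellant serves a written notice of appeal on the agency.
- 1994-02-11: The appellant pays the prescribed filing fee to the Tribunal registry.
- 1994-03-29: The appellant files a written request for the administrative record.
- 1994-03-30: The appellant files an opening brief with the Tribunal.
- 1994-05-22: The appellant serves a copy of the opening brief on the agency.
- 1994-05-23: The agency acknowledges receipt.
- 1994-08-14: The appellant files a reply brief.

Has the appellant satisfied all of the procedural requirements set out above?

Yes

Step 1: 10 days after 1994-01-13 (when the determination is issued) is 1994-01-23; done 1994-01-14 — timely.
Step 2: the earliest permitted date is 13 days after 1994-01-28 (end of the 14-day response period, which began when the notice of appeal is served on 1994-01-14), i.e. 1994-02-10; done 1994-02-11 — permitted.
Step 3: the earliest permitted date is 22 days after 1994-03-02 (end of the 19-day hold period, which began when the filing fee is paid on 1994-02-11), i.e. 1994-03-24; 1994-03-29 is on or after that date.
Step 4: 15 days after 1994-03-29 (when the record is requested) is 1994-04-13; 1994-03-30 is within that limit.
Step 5: the earliest permitted date is 16 days after 1994-05-03 (end of the 34-day response period, which began when the opening brief is filed on 1994-03-30), i.e. 1994-05-19; done 1994-05-22 — permitted.
Step 6: 90 days after 1994-06-11 (end of the 20-day waiting period, which began when the brief is served on the agency on 1994-05-22) is 1994-09-09; completed 1994-08-14, before the deadline.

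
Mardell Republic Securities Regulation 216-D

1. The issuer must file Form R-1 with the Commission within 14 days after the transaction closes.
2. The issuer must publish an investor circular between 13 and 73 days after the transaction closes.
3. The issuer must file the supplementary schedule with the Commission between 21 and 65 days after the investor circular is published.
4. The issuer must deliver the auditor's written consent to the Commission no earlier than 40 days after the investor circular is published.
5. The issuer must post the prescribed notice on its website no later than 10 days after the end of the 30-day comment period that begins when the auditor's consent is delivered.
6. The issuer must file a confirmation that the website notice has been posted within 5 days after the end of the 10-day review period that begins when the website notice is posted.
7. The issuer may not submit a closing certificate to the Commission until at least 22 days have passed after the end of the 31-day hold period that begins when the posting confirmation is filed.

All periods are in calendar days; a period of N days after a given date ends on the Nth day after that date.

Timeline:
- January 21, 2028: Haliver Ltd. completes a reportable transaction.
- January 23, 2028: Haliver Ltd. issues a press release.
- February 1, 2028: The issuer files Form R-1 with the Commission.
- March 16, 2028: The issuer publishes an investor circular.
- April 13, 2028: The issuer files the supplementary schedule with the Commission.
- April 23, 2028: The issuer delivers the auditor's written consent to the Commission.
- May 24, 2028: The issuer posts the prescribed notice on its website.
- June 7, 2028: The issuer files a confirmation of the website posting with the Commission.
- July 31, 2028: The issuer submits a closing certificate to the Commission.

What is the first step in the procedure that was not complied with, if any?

Step 4

(1) due by January 21, 2028 + 14 days = February 4, 2028; completed February 1, 2028, before the deadline.
(2) the permitted window runs from January 21, 2028 + 13 = February 3, 2028 to January 21, 2028 + 73 = April 3, 2028; done March 16, 2028 — within the window.
(3) the permitted window runs from March 16, 2028 + 21 = April 6, 2028 to March 16, 2028 + 65 = May 20, 2028; April 13, 2028 falls inside that range.
(4) permitted from March 16, 2028 + 40 days = April 25, 2028 onward; April 23, 2028 is 2 days before the earliest permitted date.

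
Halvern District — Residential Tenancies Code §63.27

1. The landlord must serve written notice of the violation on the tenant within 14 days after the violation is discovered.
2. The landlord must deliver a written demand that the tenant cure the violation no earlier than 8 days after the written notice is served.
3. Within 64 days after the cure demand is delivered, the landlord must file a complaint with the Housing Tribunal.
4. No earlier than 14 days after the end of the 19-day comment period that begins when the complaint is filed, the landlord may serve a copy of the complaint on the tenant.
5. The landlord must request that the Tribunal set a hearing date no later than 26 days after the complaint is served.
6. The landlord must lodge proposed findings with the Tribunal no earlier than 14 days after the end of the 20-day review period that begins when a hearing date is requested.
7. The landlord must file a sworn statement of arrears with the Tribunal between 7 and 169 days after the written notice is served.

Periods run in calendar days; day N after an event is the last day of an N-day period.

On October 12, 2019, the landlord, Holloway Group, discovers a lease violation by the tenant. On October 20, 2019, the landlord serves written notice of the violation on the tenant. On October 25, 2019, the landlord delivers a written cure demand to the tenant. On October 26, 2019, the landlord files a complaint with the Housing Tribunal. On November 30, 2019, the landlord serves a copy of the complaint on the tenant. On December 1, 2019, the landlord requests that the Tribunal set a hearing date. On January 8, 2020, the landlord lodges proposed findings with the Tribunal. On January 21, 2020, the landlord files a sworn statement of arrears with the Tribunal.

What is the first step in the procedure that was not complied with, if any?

Step 1 — counting 14 days from October 12, 2019 (when the violation is discovered) gives a deadline of October 26, 2019; October 20, 2019 is within that limit.
Step 2 — must wait 8 days from October 20, 2019 (when the written notice is served), so not before October 28, 2019; acted on October 25, 2019, 3 days prematurely.
No need to go further; step 2 was not satisfied.

Step 2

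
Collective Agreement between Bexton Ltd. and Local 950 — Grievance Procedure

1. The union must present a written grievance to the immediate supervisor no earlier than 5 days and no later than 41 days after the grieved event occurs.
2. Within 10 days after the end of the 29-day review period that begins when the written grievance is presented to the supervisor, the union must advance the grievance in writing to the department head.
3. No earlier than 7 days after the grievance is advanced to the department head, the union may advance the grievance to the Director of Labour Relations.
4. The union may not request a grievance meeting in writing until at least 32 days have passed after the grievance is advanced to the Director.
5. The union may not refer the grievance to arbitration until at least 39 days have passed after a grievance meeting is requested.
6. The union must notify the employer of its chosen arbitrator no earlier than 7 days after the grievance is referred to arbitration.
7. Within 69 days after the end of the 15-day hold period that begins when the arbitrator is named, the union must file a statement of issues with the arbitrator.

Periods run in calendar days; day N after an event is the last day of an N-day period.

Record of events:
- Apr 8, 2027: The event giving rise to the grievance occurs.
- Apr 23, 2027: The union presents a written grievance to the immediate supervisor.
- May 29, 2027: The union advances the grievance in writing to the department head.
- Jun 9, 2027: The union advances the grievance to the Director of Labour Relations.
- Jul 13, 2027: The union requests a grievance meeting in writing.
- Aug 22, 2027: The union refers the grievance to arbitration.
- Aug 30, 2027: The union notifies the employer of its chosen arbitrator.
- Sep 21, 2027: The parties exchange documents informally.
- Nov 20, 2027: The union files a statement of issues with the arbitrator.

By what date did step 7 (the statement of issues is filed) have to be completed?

Nov 22, 2027

The arbitrator is named on Aug 30, 2027; the 15-day hold period therefore ends Sep 14, 2027, and step 7 runs from that date. 69 days after Sep 14, 2027 is Nov 22, 2027.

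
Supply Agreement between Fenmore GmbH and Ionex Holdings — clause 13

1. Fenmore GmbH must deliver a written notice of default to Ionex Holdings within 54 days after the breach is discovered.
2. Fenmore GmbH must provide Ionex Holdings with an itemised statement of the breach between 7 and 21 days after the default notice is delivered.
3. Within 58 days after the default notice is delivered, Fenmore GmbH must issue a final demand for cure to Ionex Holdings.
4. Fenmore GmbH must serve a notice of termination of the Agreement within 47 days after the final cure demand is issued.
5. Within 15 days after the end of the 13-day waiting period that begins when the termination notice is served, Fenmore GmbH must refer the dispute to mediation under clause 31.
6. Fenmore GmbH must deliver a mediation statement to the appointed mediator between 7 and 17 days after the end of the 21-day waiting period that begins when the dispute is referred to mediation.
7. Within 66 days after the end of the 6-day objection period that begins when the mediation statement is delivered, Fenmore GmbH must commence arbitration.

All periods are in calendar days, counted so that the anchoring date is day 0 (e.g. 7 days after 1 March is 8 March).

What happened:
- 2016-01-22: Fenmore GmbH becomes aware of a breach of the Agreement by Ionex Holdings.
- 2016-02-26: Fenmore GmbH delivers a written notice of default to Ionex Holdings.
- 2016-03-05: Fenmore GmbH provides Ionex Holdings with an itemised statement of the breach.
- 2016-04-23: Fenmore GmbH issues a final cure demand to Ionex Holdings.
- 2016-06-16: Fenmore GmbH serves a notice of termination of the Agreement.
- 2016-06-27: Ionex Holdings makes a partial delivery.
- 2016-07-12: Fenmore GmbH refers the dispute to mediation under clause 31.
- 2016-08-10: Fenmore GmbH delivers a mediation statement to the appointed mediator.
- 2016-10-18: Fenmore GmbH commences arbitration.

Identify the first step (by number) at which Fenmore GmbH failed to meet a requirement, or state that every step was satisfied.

Step 4

Step 1: 54 days after 2016-01-22 (when the breach is discovered) is 2016-03-16; done 2016-02-26 — timely.
Step 2: the window is 7–21 days after 2016-02-26 (when the default notice is delivered), so 2016-03-04 through 2016-03-18; done 2016-03-05 — within the window.
Step 3: 58 days after 2016-02-26 (when the default notice is delivered) is 2016-04-24; done 2016-04-23 — timely.
Step 4: 47 days after 2016-04-23 (when the final cure demand is issued) is 2016-06-09; not done until 2016-06-16, 7 days after the deadline.
Later steps need not be reached.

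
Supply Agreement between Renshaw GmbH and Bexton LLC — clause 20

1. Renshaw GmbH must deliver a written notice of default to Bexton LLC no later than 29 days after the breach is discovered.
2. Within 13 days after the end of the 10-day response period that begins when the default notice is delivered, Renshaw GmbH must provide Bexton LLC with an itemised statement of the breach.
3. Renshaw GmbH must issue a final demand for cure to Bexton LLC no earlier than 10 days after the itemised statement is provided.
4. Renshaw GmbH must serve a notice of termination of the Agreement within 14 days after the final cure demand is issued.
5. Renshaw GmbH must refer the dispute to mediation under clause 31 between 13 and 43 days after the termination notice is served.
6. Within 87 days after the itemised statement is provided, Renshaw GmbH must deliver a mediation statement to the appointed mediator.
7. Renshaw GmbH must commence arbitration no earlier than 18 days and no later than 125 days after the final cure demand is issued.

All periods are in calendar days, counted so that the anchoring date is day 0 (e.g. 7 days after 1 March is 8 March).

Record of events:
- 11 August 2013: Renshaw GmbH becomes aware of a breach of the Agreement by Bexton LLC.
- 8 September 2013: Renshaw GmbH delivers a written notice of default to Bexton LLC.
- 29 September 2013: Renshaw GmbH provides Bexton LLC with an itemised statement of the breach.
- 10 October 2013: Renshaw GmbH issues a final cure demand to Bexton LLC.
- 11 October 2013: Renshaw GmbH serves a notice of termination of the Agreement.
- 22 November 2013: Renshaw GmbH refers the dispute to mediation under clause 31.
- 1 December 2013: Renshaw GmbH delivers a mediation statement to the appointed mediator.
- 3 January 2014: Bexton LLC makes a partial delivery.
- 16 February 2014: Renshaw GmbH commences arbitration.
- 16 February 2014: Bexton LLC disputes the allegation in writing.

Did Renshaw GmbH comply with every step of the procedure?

No

(1) due by 11 August 2013 + 29 days = 9 September 2013; done 8 September 2013 — timely.
(2) due by 18 September 2013 + 13 days = 1 October 2013; done 29 September 2013 — timely.
(3) permitted from 29 September 2013 + 10 days = 9 October 2013 onward; done 10 October 2013 — permitted.
(4) due by 10 October 2013 + 14 days = 24 October 2013; 11 October 2013 is within that limit.
(5) the permitted window runs from 11 October 2013 + 13 = 24 October 2013 to 11 October 2013 + 43 = 23 November 2013; 22 November 2013 falls inside that range.
(6) due by 29 September 2013 + 87 days = 25 December 2013; 1 December 2013 is within that limit.
(7) the permitted window runs from 10 October 2013 + 18 = 28 October 2013 to 10 October 2013 + 125 = 12 February 2014; 16 February 2014 is 4 days past the end of the window.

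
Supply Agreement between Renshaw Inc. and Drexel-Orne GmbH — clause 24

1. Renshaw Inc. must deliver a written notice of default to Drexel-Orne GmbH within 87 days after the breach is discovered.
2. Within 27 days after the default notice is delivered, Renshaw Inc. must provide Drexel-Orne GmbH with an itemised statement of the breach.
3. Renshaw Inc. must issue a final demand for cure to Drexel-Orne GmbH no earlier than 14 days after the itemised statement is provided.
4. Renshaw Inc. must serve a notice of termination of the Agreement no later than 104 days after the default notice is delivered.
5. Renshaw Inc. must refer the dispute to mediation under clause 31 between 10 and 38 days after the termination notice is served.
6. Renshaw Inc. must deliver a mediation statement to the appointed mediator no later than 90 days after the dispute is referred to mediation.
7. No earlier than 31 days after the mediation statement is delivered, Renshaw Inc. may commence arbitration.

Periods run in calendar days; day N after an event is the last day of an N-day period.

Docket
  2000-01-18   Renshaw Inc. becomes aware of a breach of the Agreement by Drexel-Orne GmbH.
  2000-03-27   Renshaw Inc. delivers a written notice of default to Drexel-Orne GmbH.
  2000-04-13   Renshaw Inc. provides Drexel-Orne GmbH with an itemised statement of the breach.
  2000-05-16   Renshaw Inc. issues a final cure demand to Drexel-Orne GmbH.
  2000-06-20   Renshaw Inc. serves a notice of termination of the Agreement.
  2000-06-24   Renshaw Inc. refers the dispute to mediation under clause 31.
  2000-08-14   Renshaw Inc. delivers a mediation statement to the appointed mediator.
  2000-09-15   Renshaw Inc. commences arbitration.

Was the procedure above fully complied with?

No

(1) due by 2000-01-18 + 87 days = 2000-04-14; done 2000-03-27 — timely.
(2) due by 2000-03-27 + 27 days = 2000-04-23; 2000-04-13 is within that limit.
(3) permitted from 2000-04-13 + 14 days = 2000-04-27 onward; done 2000-05-16 — permitted.
(4) due by 2000-03-27 + 104 days = 2000-07-09; 2000-06-20 is within that limit.
(5) the permitted window runs from 2000-06-20 + 10 = 2000-06-30 to 2000-06-20 + 38 = 2000-07-28; 2000-06-24 is 6 days too early.
No need to go further; step 5 was not satisfied.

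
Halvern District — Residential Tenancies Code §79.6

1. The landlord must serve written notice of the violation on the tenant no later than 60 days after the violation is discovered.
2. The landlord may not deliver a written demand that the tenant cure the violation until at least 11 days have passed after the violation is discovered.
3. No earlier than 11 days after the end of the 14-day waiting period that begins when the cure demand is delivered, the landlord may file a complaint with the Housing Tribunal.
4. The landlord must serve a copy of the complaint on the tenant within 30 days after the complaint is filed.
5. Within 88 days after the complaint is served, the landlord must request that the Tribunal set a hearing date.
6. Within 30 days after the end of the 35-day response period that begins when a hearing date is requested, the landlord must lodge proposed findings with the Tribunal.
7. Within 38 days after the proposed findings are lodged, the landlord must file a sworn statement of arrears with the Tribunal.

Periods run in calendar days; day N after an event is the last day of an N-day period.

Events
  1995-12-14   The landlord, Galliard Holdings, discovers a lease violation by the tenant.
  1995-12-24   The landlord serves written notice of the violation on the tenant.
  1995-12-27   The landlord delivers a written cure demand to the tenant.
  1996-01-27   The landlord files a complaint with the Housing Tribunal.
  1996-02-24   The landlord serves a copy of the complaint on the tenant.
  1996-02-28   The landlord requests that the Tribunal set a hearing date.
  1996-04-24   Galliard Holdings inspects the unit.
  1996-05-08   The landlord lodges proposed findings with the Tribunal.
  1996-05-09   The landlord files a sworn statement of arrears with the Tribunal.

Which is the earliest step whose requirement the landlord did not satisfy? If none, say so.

Step 6

Step 1 — counting 60 days from 1995-12-14 (when the violation is discovered) gives a deadline of 1996-02-12; completed 1995-12-24, before the deadline.
Step 2 — must wait 11 days from 1995-12-14 (when the violation is discovered), so not before 1995-12-25; 1995-12-27 is on or after that date.
Step 3 — must wait 11 days from 1996-01-10 (end of the 14-day waiting period, which began when the cure demand is delivered on 1995-12-27), so not before 1996-01-21; done 1996-01-27, after the minimum wait.
Step 4 — counting 30 days from 1996-01-27 (when the complaint is filed) gives a deadline of 1996-02-26; completed 1996-02-24, before the deadline.
Step 5 — counting 88 days from 1996-02-24 (when the complaint is served) gives a deadline of 1996-05-22; done 1996-02-28 — timely.
Step 6 — counting 30 days from 1996-04-03 (end of the 35-day response period, which began when a hearing date is requested on 1996-02-28) gives a deadline of 1996-05-03; 1996-05-08 misses that deadline by 5 days.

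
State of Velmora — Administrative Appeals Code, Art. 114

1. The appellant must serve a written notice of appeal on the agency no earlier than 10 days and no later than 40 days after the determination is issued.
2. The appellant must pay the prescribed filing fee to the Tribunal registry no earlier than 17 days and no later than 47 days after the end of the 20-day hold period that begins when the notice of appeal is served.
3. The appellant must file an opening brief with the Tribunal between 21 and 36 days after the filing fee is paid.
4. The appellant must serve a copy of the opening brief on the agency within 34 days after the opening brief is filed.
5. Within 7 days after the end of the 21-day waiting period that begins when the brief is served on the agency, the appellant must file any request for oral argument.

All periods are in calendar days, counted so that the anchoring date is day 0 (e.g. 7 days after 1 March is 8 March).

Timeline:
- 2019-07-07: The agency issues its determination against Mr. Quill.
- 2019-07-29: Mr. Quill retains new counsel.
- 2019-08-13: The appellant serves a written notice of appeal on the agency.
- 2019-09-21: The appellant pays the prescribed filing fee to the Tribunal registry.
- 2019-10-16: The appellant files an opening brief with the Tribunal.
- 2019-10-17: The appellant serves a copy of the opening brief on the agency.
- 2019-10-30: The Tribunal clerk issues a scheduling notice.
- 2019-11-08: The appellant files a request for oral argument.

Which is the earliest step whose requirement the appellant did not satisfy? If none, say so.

None — every step was satisfied

(1) the permitted window runs from 2019-07-07 + 10 = 2019-07-17 to 2019-07-07 + 40 = 2019-08-16; done 2019-08-13 — within the window.
(2) the permitted window runs from 2019-09-02 + 17 = 2019-09-19 to 2019-09-02 + 47 = 2019-10-19; done 2019-09-21, which is between those dates.
(3) the permitted window runs from 2019-09-21 + 21 = 2019-10-12 to 2019-09-21 + 36 = 2019-10-27; done 2019-10-16, which is between those dates.
(4) due by 2019-10-16 + 34 days = 2019-11-19; 2019-10-17 is within that limit.
(5) due by 2019-11-07 + 7 days = 2019-11-14; done 2019-11-08 — timely.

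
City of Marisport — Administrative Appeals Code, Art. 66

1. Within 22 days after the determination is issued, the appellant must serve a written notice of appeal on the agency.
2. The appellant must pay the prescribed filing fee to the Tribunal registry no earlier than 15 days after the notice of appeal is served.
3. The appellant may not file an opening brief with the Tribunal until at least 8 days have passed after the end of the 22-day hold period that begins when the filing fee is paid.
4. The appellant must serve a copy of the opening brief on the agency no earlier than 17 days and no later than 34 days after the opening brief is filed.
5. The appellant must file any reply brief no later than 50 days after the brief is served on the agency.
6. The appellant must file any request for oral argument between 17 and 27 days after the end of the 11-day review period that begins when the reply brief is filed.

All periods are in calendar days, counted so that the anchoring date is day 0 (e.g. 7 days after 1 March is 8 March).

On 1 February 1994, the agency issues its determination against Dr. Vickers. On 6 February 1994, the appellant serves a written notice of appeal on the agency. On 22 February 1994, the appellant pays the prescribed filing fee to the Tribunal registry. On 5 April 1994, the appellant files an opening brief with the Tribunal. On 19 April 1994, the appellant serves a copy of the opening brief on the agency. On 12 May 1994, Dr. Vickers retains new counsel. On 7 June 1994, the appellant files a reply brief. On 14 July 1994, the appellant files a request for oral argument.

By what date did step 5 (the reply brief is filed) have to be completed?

Step 5 runs from 19 April 1994, when the brief is served on the agency. 50 days after 19 April 1994 is 8 June 1994.

8 June 1994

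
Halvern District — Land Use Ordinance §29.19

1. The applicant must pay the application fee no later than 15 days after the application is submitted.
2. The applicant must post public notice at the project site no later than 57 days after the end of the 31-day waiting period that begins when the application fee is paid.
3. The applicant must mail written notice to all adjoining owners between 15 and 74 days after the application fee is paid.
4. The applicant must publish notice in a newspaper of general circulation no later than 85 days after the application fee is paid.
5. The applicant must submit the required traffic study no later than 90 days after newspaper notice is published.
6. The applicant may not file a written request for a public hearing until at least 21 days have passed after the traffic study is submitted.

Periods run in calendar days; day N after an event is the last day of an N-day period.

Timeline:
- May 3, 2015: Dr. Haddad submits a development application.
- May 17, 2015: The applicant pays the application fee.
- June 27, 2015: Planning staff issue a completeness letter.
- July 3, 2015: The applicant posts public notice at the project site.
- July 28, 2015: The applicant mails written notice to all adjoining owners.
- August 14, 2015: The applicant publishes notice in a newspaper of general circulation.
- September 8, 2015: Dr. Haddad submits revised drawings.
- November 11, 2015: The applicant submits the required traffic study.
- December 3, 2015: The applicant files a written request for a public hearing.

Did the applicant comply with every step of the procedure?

No

Step 1: 15 days after May 3, 2015 (when the application is submitted) is May 18, 2015; completed May 17, 2015, before the deadline.
Step 2: 57 days after June 17, 2015 (end of the 31-day waiting period, which began when the application fee is paid on May 17, 2015) is August 13, 2015; completed July 3, 2015, before the deadline.
Step 3: the window is 15–74 days after May 17, 2015 (when the application fee is paid), so June 1, 2015 through July 30, 2015; done July 28, 2015 — within the window.
Step 4: 85 days after May 17, 2015 (when the application fee is paid) is August 10, 2015; August 14, 2015 misses that deadline by 4 days.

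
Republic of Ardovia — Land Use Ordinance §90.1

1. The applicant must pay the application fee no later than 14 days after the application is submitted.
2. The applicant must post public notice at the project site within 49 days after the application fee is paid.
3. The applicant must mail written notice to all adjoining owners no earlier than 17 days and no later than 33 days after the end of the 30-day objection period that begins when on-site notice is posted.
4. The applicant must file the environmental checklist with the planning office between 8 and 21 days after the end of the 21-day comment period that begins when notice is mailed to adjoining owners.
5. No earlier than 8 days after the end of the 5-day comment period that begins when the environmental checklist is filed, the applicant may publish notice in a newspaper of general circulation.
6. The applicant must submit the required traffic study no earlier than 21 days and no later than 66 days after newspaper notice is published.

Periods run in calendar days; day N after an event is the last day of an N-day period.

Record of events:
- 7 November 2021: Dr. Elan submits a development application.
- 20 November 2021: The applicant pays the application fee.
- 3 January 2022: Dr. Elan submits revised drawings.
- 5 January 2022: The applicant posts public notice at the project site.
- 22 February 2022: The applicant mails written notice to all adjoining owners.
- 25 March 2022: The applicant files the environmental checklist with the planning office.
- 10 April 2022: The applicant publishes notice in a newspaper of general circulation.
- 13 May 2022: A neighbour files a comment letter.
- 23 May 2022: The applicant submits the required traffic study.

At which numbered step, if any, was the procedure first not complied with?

Step 1 — counting 14 days from 7 November 2021 (when the application is submitted) gives a deadline of 21 November 2021; completed 20 November 2021, before the deadline.
Step 2 — counting 49 days from 20 November 2021 (when the application fee is paid) gives a deadline of 8 January 2022; 5 January 2022 is within that limit.
Step 3 — 17 and 33 days from 4 February 2022 (end of the 30-day objection period, which began when on-site notice is posted on 5 January 2022) are 21 February 2022 and 9 March 2022 respectively; done 22 February 2022 — within the window.
Step 4 — 8 and 21 days from 15 March 2022 (end of the 21-day comment period, which began when notice is mailed to adjoining owners on 22 February 2022) are 23 March 2022 and 5 April 2022 respectively; done 25 March 2022 — within the window.
Step 5 — must wait 8 days from 30 March 2022 (end of the 5-day comment period, which began when the environmental checklist is filed on 25 March 2022), so not before 7 April 2022; 10 April 2022 is on or after that date.
Step 6 — 21 and 66 days from 10 April 2022 (when newspaper notice is published) are 1 May 2022 and 15 June 2022 respectively; done 23 May 2022, which is between those dates.

None — every step was satisfied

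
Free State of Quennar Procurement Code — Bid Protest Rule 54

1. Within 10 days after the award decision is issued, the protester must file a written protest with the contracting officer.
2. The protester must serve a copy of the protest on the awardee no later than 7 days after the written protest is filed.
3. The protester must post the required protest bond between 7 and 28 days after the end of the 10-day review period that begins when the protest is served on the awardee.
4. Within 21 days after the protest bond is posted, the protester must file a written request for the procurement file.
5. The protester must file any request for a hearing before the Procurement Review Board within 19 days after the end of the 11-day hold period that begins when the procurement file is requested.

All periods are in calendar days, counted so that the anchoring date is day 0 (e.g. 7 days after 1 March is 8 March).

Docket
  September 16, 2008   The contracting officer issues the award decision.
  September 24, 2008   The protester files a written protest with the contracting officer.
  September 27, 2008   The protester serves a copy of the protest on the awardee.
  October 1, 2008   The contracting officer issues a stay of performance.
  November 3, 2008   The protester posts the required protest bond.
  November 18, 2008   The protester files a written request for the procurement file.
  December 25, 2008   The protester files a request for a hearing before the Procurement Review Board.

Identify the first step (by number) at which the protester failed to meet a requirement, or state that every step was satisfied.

(1) due by September 16, 2008 + 10 days = September 26, 2008; completed September 24, 2008, before the deadline.
(2) due by September 24, 2008 + 7 days = October 1, 2008; done September 27, 2008 — timely.
(3) the permitted window runs from October 7, 2008 + 7 = October 14, 2008 to October 7, 2008 + 28 = November 4, 2008; done November 3, 2008, which is between those dates.
(4) due by November 3, 2008 + 21 days = November 24, 2008; done November 18, 2008 — timely.
(5) due by November 29, 2008 + 19 days = December 18, 2008; not done until December 25, 2008, 7 days after the deadline.

Step 5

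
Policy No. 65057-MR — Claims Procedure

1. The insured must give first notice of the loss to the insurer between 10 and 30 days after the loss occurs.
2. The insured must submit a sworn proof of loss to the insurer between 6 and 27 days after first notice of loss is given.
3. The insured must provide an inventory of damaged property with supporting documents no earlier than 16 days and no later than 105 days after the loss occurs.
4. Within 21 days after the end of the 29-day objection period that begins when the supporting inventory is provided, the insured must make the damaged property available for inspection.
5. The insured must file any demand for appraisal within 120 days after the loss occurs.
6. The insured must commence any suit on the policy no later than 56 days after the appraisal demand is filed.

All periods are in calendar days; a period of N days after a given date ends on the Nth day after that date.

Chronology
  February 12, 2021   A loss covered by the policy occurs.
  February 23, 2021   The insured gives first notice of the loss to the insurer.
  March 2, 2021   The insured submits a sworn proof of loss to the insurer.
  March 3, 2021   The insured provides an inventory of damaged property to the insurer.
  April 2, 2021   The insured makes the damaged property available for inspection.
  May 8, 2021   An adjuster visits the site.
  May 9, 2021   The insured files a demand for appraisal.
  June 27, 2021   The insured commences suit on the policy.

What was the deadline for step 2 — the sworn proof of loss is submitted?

March 22, 2021

Step 2 runs from February 23, 2021, when first notice of loss is given. The window is 6–27 days after February 23, 2021; it closes on March 22, 2021.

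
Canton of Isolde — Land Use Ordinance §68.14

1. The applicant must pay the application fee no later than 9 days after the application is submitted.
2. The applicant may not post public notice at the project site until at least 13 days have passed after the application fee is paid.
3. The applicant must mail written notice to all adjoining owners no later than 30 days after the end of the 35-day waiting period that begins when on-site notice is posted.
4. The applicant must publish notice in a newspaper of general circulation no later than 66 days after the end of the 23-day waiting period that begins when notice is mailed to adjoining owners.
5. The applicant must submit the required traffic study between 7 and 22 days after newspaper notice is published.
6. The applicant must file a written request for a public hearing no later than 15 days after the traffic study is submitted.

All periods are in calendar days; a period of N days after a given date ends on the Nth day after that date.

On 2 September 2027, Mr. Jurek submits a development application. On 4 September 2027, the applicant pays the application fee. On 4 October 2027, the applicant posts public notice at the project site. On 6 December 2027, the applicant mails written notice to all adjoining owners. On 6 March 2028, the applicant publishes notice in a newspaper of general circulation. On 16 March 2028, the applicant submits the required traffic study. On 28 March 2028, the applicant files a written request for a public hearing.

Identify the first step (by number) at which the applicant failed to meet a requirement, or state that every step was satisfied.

Step 1 — counting 9 days from 2 September 2027 (when the application is submitted) gives a deadline of 11 September 2027; done 4 September 2027 — timely.
Step 2 — must wait 13 days from 4 September 2027 (when the application fee is paid), so not before 17 September 2027; done 4 October 2027 — permitted.
Step 3 — counting 30 days from 8 November 2027 (end of the 35-day waiting period, which began when on-site notice is posted on 4 October 2027) gives a deadline of 8 December 2027; 6 December 2027 is within that limit.
Step 4 — counting 66 days from 29 December 2027 (end of the 23-day waiting period, which began when notice is mailed to adjoining owners on 6 December 2027) gives a deadline of 4 March 2028; 6 March 2028 misses that deadline by 2 days.
The analysis stops there.

Step 4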